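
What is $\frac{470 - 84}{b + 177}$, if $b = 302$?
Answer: $\frac{386}{479} \approx 0.80585$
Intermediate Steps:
$\frac{470 - 84}{b + 177} = \frac{470 - 84}{302 + 177} = \frac{386}{479}$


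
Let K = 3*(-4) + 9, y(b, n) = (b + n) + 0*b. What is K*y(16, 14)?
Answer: -90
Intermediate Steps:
y(b, n) = b + n (y(b, n) = (b + n) + 0 = b + n)
K = -3 (K = -12 + 9 = -3)
K*y(16, 14) = -3*(16 + 14) = -3*30 = -90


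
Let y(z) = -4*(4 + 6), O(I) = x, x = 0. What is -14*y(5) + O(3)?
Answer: 560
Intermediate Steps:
O(I) = 0
y(z) = -40 (y(z) = -4*10 = -40)
-14*y(5) + O(3) = -14*(-40) + 0 = 560 + 0 = 560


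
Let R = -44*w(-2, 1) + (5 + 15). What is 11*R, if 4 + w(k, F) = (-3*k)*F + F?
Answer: -1232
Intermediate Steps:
w(k, F) = -4 + F - 3*F*k (w(k, F) = -4 + ((-3*k)*F + F) = -4 + (-3*F*k + F) = -4 + (F - 3*F*k) = -4 + F - 3*F*k)
R = -112 (R = -44*(-4 + 1 - 3*1*(-2)) + (5 + 15) = -44*(-4 + 1 + 6) + 20 = -44*3 + 20 = -132 + 20 = -112)
11*R = 11*(-112) = -1232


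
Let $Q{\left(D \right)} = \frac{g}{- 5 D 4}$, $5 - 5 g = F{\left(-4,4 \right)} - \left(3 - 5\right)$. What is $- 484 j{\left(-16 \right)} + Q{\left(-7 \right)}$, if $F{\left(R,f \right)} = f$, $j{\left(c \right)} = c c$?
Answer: $- \frac{86732801}{700} \approx -1.239 \cdot 10^{5}$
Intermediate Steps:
$j{\left(c \right)} = c^{2}$
$g = - \frac{1}{5}$ ($g = 1 - \frac{4 - \left(3 - 5\right)}{5} = 1 - \frac{4 - -2}{5} = 1 - \frac{4 + 2}{5} = 1 - \frac{6}{5} = - \frac{1}{5} \approx -0.2$)
$Q{\left(D \right)} = \frac{1}{100 D}$ ($Q{\left(D \right)} = - \frac{1}{5 - 5 D 4} = - \frac{1}{5 \left(- 20 D\right)} = - \frac{\left(- \frac{1}{20}\right) \frac{1}{D}}{5} = \frac{1}{100 D}$)
$- 484 j{\left(-16 \right)} + Q{\left(-7 \right)} = - 484 \left(-16\right)^{2} + \frac{1}{100 \left(-7\right)} = \left(-484\right) 256 + \frac{1}{100} \left(- \frac{1}{7}\right) = -123904 - \frac{1}{700} = - \frac{86732801}{700}$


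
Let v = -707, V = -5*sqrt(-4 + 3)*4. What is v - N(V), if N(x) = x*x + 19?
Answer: -326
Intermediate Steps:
V = -20*I (V = -5*I*4 = -20*I ≈ -20.0*I)
N(x) = 19 + x**2 (N(x) = x**2 + 19 = 19 + x**2)
v - N(V) = -707 - (19 + (-20*I)**2) = -707 - (19 - 400) = -707 - 1*(-381) = -707 + 381 = -326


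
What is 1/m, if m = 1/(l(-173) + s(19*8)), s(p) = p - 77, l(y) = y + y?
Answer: -271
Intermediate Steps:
l(y) = 2*y
s(p) = -77 + p
m = -1/271 (m = 1/(2*(-173) + (-77 + 19*8)) = 1/(-346 + (-77 + 152)) = 1/(-346 + 75) = 1/(-271) = -1/271 ≈ -0.0036900)
1/m = 1/(-1/271) = -271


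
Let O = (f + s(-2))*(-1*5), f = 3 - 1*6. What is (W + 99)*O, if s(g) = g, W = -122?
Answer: -575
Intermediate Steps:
f = -3 (f = 3 - 6 = -3)
O = 25 (O = (-3 - 2)*(-1*5) = -5*(-5) = 25)
(W + 99)*O = (-122 + 99)*25 = -23*25 = -575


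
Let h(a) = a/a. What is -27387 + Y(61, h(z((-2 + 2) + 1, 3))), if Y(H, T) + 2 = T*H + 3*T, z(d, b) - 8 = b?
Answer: -27325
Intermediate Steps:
z(d, b) = 8 + b
h(a) = 1
Y(H, T) = -2 + 3*T + H*T (Y(H, T) = -2 + (T*H + 3*T) = -2 + (H*T + 3*T) = -2 + (3*T + H*T) = -2 + 3*T + H*T)
-27387 + Y(61, h(z((-2 + 2) + 1, 3))) = -27387 + (-2 + 3*1 + 61*1) = -27387 + (-2 + 3 + 61) = -27387 + 62 = -27325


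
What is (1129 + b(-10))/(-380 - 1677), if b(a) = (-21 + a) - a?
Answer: -1108/2057 ≈ -0.53865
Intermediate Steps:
b(a) = -21
(1129 + b(-10))/(-380 - 1677) = (1129 - 21)/(-380 - 1677) = 1108/(-2057) = 1108*(-1/2057) = -1108/2057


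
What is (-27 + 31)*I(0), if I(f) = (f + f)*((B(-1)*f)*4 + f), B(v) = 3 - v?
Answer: 0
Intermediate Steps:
I(f) = 34*f² (I(f) = (f + f)*(((3 - 1*(-1))*f)*4 + f) = (2*f)*(((3 + 1)*f)*4 + f) = (2*f)*((4*f)*4 + f) = (2*f)*(16*f + f) = (2*f)*(17*f) = 34*f²)
(-27 + 31)*I(0) = (-27 + 31)*(34*0²) = 4*(34*0) = 4*0 = 0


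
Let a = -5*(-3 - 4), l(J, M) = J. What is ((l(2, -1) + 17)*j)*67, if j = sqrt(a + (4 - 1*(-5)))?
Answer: 2546*sqrt(11) ≈ 8444.1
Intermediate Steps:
a = 35 (a = -5*(-7) = 35)
j = 2*sqrt(11) (j = sqrt(35 + (4 - 1*(-5))) = sqrt(35 + (4 + 5)) = sqrt(35 + 9) = sqrt(44) = 2*sqrt(11) ≈ 6.6332)
((l(2, -1) + 17)*j)*67 = ((2 + 17)*(2*sqrt(11)))*67 = (19*(2*sqrt(11)))*67 = (38*sqrt(11))*67 = 2546*sqrt(11)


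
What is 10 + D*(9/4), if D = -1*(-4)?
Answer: 19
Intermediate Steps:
D = 4
10 + D*(9/4) = 10 + 4*(9/4) = 10 + 9 = 19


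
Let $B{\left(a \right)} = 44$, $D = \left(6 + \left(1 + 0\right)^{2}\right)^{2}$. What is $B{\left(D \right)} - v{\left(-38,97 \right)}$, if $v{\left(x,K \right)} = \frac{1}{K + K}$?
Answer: $\frac{8535}{194} \approx 43.995$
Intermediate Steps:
$v{\left(x,K \right)} = \frac{1}{2 K}$
$D = 49$ ($D = \left(6 + 1^{2}\right)^{2} = \left(6 + 1\right)^{2} = 7^{2} = 49$)
$B{\left(D \right)} - v{\left(-38,97 \right)} = 44 - \frac{1}{2 \cdot 97} = 44 - \frac{1}{2} \cdot \frac{1}{97} = 44 - \frac{1}{194} = \frac{8535}{194}$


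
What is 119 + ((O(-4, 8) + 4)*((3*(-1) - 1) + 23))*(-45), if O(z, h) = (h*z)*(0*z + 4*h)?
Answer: 872219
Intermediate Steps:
O(z, h) = 4*z*h² (O(z, h) = (h*z)*(0 + 4*h) = (h*z)*(4*h) = 4*z*h²)
119 + ((O(-4, 8) + 4)*((3*(-1) - 1) + 23))*(-45) = 119 + ((4*(-4)*8² + 4)*((3*(-1) - 1) + 23))*(-45) = 119 + ((4*(-4)*64 + 4)*((-3 - 1) + 23))*(-45) = 119 + ((-1024 + 4)*(-4 + 23))*(-45) = 119 - 1020*19*(-45) = 119 - 19380*(-45) = 119 + 872100 = 872219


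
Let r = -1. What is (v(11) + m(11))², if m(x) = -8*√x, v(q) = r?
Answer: 705 + 16*√11 ≈ 758.07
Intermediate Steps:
v(q) = -1
(v(11) + m(11))² = (-1 - 8*√11)²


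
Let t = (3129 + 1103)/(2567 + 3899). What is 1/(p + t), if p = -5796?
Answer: -3233/18736352 ≈ -0.00017255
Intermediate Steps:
t = 2116/3233 (t = 4232/6466 = 4232*(1/6466) = 2116/3233 ≈ 0.65450)
1/(p + t) = 1/(-5796 + 2116/3233) = 1/(-18736352/3233) = -3233/18736352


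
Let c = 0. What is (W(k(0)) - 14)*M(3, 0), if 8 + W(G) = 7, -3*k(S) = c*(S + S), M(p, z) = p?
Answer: -45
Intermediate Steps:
k(S) = 0 (k(S) = -0*(S + S) = -0*2*S = -⅓*0 = 0)
W(G) = -1 (W(G) = -8 + 7 = -1)
(W(k(0)) - 14)*M(3, 0) = (-1 - 14)*3 = -15*3 = -45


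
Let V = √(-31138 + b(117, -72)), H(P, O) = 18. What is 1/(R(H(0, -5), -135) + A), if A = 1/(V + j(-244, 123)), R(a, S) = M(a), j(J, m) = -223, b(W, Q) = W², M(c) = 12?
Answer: 805913/9668281 + I*√17449/9668281 ≈ 0.083356 + 1.3663e-5*I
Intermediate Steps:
R(a, S) = 12
V = I*√17449 (V = √(-31138 + 117²) = √(-31138 + 13689) = √(-17449) = I*√17449 ≈ 132.09*I)
A = 1/(-223 + I*√17449) (A = 1/(I*√17449 - 223) = 1/(-223 + I*√17449) ≈ -0.0033195 - 0.0019663*I)
1/(R(H(0, -5), -135) + A) = 1/(12 + (-223/67178 - I*√17449/67178)) = 1/(805913/67178 - I*√17449/67178)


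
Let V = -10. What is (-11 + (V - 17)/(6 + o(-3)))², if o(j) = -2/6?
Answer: 71824/289 ≈ 248.53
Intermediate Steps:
o(j) = -⅓ (o(j) = -2*⅙ = -⅓)
(-11 + (V - 17)/(6 + o(-3)))² = (-11 + (-10 - 17)/(6 - ⅓))² = (-11 - 27/17/3)² = (-11 - 27*3/17)² = (-11 - 81/17)² = (-268/17)² = 71824/289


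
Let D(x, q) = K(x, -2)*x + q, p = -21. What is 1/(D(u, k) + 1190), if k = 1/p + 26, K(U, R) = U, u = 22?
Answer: 21/35699 ≈ 0.00058825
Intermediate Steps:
k = 545/21 (k = 1/(-21) + 26 = -1/21 + 26 = 545/21 ≈ 25.952)
D(x, q) = q + x² (D(x, q) = x*x + q = x² + q = q + x²)
1/(D(u, k) + 1190) = 1/((545/21 + 22²) + 1190) = 1/((545/21 + 484) + 1190) = 1/(10709/21 + 1190) = 1/(35699/21) = 21/35699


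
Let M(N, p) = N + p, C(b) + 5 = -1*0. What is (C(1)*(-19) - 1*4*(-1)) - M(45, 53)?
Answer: 1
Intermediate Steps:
C(b) = -5 (C(b) = -5 - 1*0 = -5 + 0 = -5)
(C(1)*(-19) - 1*4*(-1)) - M(45, 53) = (-5*(-19) - 1*4*(-1)) - (45 + 53) = (95 - 4*(-1)) - 1*98 = (95 + 4) - 98 = 99 - 98 = 1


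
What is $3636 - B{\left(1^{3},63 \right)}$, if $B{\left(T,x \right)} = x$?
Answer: $3573$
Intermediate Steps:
$3636 - B{\left(1^{3},63 \right)} = 3636 - 63 = 3573$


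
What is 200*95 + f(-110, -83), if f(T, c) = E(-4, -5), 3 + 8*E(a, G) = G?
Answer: 18999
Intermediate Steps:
E(a, G) = -3/8 + G/8
f(T, c) = -1 (f(T, c) = -3/8 + (⅛)*(-5) = -3/8 - 5/8 = -1)
200*95 + f(-110, -83) = 200*95 - 1 = 19000 - 1 = 18999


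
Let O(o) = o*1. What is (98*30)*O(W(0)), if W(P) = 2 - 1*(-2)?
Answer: 11760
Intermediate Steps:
W(P) = 4 (W(P) = 2 + 2 = 4)
O(o) = o
(98*30)*O(W(0)) = (98*30)*4 = 2940*4 = 11760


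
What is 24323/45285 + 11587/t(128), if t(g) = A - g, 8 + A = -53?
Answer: -173373416/2852955 ≈ -60.770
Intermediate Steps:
A = -61 (A = -8 - 53 = -61)
t(g) = -61 - g
24323/45285 + 11587/t(128) = 24323/45285 + 11587/(-61 - 1*128) = 24323*(1/45285) + 11587/(-61 - 128) = 24323/45285 + 11587/(-189) = 24323/45285 + 11587*(-1/189) = 24323/45285 - 11587/189 = -173373416/2852955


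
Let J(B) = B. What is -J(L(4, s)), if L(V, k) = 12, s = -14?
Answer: -12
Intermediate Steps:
-J(L(4, s)) = -1*12 = -12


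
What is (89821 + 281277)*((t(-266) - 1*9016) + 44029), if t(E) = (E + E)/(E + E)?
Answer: 12993625372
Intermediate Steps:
t(E) = 1 (t(E) = (2*E)/((2*E)) = (2*E)*(1/(2*E)) = 1)
(89821 + 281277)*((t(-266) - 1*9016) + 44029) = (89821 + 281277)*((1 - 1*9016) + 44029) = 371098*((1 - 9016) + 44029) = 371098*(-9015 + 44029) = 371098*35014 = 12993625372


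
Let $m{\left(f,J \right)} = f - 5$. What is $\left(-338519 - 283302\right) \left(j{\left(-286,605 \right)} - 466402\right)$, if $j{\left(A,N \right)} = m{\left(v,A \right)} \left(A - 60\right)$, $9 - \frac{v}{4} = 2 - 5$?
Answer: $299270010880$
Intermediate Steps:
$v = 48$ ($v = 36 - 4 \left(2 - 5\right) = 36 - -12 = 36 + 12 = 48$)
$m{\left(f,J \right)} = -5 + f$
$j{\left(A,N \right)} = -2580 + 43 A$ ($j{\left(A,N \right)} = \left(-5 + 48\right) \left(A - 60\right) = 43 \left(-60 + A\right) = -2580 + 43 A$)
$\left(-338519 - 283302\right) \left(j{\left(-286,605 \right)} - 466402\right) = \left(-338519 - 283302\right) \left(\left(-2580 + 43 \left(-286\right)\right) - 466402\right) = - 621821 \left(\left(-2580 - 12298\right) - 466402\right) = - 621821 \left(-14878 - 466402\right) = \left(-621821\right) \left(-481280\right) = 299270010880$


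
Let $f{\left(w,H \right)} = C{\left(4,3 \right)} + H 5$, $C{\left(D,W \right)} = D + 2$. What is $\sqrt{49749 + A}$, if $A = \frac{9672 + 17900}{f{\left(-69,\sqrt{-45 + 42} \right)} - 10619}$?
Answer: $\sqrt{49749 - \frac{27572}{10613 - 5 i \sqrt{3}}} \approx 223.04 - 4.0 \cdot 10^{-6} i$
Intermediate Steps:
$C{\left(D,W \right)} = 2 + D$
$f{\left(w,H \right)} = 6 + 5 H$ ($f{\left(w,H \right)} = \left(2 + 4\right) + H 5 = 6 + 5 H$)
$A = \frac{27572}{-10613 + 5 i \sqrt{3}}$ ($A = \frac{9672 + 17900}{\left(6 + 5 \sqrt{-45 + 42}\right) - 10619} = \frac{27572}{\left(6 + 5 \sqrt{-3}\right) - 10619} = \frac{27572}{\left(6 + 5 i \sqrt{3}\right) - 10619} = \frac{27572}{-10613 + 5 i \sqrt{3}} \approx -2.5979 - 0.0021199 i$)
$\sqrt{49749 + A} = \sqrt{49749 - \left(\frac{73155409}{28158961} + \frac{34465 i \sqrt{3}}{28158961}\right)} = \sqrt{\frac{1400806995380}{28158961} - \frac{34465 i \sqrt{3}}{28158961}}$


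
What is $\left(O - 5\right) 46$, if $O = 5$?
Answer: $0$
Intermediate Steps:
$\left(O - 5\right) 46 = \left(5 - 5\right) 46 = 0 \cdot 46 = 0$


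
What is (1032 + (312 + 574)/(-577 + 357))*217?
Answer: 24537709/110 ≈ 2.2307e+5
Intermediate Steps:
(1032 + (312 + 574)/(-577 + 357))*217 = (1032 + 886/(-220))*217 = (1032 + 886*(-1/220))*217 = (1032 - 443/110)*217 = (113077/110)*217 = 24537709/110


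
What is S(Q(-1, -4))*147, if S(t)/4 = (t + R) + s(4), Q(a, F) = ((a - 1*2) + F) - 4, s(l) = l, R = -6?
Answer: -7644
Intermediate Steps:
Q(a, F) = -6 + F + a (Q(a, F) = ((a - 2) + F) - 4 = ((-2 + a) + F) - 4 = (-2 + F + a) - 4 = -6 + F + a)
S(t) = -8 + 4*t (S(t) = 4*((t - 6) + 4) = 4*((-6 + t) + 4) = 4*(-2 + t) = -8 + 4*t)
S(Q(-1, -4))*147 = (-8 + 4*(-6 - 4 - 1))*147 = (-8 + 4*(-11))*147 = (-8 - 44)*147 = -52*147 = -7644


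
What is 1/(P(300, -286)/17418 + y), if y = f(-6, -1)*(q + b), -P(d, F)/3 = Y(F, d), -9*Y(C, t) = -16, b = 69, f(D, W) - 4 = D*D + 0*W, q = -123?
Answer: -26127/56434328 ≈ -0.00046296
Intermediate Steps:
f(D, W) = 4 + D² (f(D, W) = 4 + (D*D + 0*W) = 4 + (D² + 0) = 4 + D²)
Y(C, t) = 16/9 (Y(C, t) = -⅑*(-16) = 16/9)
P(d, F) = -16/3 (P(d, F) = -3*16/9 = -16/3)
y = -2160 (y = (4 + (-6)²)*(-123 + 69) = (4 + 36)*(-54) = 40*(-54) = -2160)
1/(P(300, -286)/17418 + y) = 1/(-16/3/17418 - 2160) = 1/(-16/3*1/17418 - 2160) = 1/(-8/26127 - 2160) = 1/(-56434328/26127) = -26127/56434328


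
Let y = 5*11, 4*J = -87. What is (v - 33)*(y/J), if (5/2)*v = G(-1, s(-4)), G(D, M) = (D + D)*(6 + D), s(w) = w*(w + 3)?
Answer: 8140/87 ≈ 93.563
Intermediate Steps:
J = -87/4 (J = (¼)*(-87) = -87/4 ≈ -21.750)
s(w) = w*(3 + w)
y = 55
G(D, M) = 2*D*(6 + D) (G(D, M) = (2*D)*(6 + D) = 2*D*(6 + D))
v = -4 (v = 2*(2*(-1)*(6 - 1))/5 = 2*(2*(-1)*5)/5 = (⅖)*(-10) = -4)
(v - 33)*(y/J) = (-4 - 33)*(55/(-87/4)) = -2035*(-4)/87 = -37*(-220/87) = 8140/87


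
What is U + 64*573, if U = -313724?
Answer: -277052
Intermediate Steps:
U + 64*573 = -313724 + 64*573 = -313724 + 36672 = -277052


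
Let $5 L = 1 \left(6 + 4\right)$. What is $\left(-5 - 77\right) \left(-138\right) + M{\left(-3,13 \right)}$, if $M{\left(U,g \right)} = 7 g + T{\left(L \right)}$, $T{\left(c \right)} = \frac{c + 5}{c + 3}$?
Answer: $\frac{57042}{5} \approx 11408.0$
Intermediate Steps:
$L = 2$ ($L = \frac{1 \left(6 + 4\right)}{5} = \frac{1 \cdot 10}{5} = \frac{1}{5} \cdot 10 = 2$)
$T{\left(c \right)} = \frac{5 + c}{3 + c}$
$M{\left(U,g \right)} = \frac{7}{5} + 7 g$ ($M{\left(U,g \right)} = 7 g + \frac{5 + 2}{3 + 2} = 7 g + \frac{1}{5} \cdot 7 = 7 g + \frac{7}{5} = \frac{7}{5} + 7 g$)
$\left(-5 - 77\right) \left(-138\right) + M{\left(-3,13 \right)} = \left(-5 - 77\right) \left(-138\right) + \left(\frac{7}{5} + 7 \cdot 13\right) = \left(-82\right) \left(-138\right) + \left(\frac{7}{5} + 91\right) = 11316 + \frac{462}{5} = \frac{57042}{5}$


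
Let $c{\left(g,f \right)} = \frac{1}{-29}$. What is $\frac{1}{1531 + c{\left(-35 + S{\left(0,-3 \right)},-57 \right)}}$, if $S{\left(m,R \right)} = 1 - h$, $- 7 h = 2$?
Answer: $\frac{29}{44398} \approx 0.00065318$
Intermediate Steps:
$h = - \frac{2}{7}$ ($h = \left(- \frac{1}{7}\right) 2 = - \frac{2}{7} \approx -0.28571$)
$S{\left(m,R \right)} = \frac{9}{7}$ ($S{\left(m,R \right)} = 1 - - \frac{2}{7} = 1 + \frac{2}{7} = \frac{9}{7}$)
$c{\left(g,f \right)} = - \frac{1}{29}$
$\frac{1}{1531 + c{\left(-35 + S{\left(0,-3 \right)},-57 \right)}} = \frac{1}{1531 - \frac{1}{29}} = \frac{1}{\frac{44398}{29}} = \frac{29}{44398}$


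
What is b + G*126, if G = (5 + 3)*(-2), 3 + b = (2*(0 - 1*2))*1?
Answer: -2023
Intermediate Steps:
b = -7 (b = -3 + (2*(0 - 1*2))*1 = -3 + (2*(0 - 2))*1 = -3 + (2*(-2))*1 = -3 - 4*1 = -3 - 4 = -7)
G = -16 (G = 8*(-2) = -16)
b + G*126 = -7 - 16*126 = -7 - 2016 = -2023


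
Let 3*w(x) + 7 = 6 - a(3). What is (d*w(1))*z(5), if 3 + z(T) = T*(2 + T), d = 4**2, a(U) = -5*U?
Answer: 7168/3 ≈ 2389.3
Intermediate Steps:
w(x) = 14/3 (w(x) = -7/3 + (6 - (-5)*3)/3 = -7/3 + (6 - 1*(-15))/3 = -7/3 + (6 + 15)/3 = -7/3 + (1/3)*21 = -7/3 + 7 = 14/3)
d = 16
z(T) = -3 + T*(2 + T)
(d*w(1))*z(5) = (16*(14/3))*(-3 + 5**2 + 2*5) = 224*(-3 + 25 + 10)/3 = (224/3)*32 = 7168/3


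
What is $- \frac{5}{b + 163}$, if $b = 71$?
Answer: $- \frac{5}{234} \approx -0.021368$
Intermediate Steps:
$- \frac{5}{b + 163} = - \frac{5}{71 + 163} = - \frac{5}{234}$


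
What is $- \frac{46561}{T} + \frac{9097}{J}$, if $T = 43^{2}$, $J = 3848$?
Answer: $- \frac{162346375}{7114952} \approx -22.818$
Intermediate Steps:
$T = 1849$
$- \frac{46561}{T} + \frac{9097}{J} = - \frac{46561}{1849} + \frac{9097}{3848} = - \frac{162346375}{7114952}$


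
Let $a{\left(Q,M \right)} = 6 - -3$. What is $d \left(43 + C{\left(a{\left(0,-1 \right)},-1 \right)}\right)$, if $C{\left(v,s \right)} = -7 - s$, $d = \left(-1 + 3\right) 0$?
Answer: $0$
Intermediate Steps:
$a{\left(Q,M \right)} = 9$ ($a{\left(Q,M \right)} = 6 + 3 = 9$)
$d = 0$ ($d = 2 \cdot 0 = 0$)
$d \left(43 + C{\left(a{\left(0,-1 \right)},-1 \right)}\right) = 0 \left(43 - 6\right) = 0 \cdot 37 = 0$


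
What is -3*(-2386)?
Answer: 7158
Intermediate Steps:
-3*(-2386) = -1*(-7158) = 7158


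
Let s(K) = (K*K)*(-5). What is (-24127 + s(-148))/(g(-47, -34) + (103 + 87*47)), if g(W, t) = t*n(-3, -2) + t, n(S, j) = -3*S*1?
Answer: -44549/1284 ≈ -34.695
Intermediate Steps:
s(K) = -5*K² (s(K) = K²*(-5) = -5*K²)
n(S, j) = -3*S
g(W, t) = 10*t (g(W, t) = t*(-3*(-3)) + t = t*9 + t = 9*t + t = 10*t)
(-24127 + s(-148))/(g(-47, -34) + (103 + 87*47)) = (-24127 - 5*(-148)²)/(10*(-34) + (103 + 87*47)) = (-24127 - 5*21904)/(-340 + (103 + 4089)) = (-24127 - 109520)/(-340 + 4192) = -133647/3852 = -133647*1/3852 = -44549/1284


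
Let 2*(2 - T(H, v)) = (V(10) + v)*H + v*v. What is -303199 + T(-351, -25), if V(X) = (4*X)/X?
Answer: -307195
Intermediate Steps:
V(X) = 4
T(H, v) = 2 - v²/2 - H*(4 + v)/2 (T(H, v) = 2 - ((4 + v)*H + v*v)/2 = 2 - (H*(4 + v) + v²)/2 = 2 - (v² + H*(4 + v))/2 = 2 + (-v²/2 - H*(4 + v)/2) = 2 - v²/2 - H*(4 + v)/2)
-303199 + T(-351, -25) = -303199 + (2 - 2*(-351) - ½*(-25)² - ½*(-351)*(-25)) = -303199 + (2 + 702 - ½*625 - 8775/2) = -303199 + (2 + 702 - 625/2 - 8775/2) = -303199 - 3996 = -307195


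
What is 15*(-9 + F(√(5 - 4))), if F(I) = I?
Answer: -120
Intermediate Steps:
15*(-9 + F(√(5 - 4))) = 15*(-9 + √(5 - 4)) = 15*(-9 + √1) = 15*(-9 + 1) = 15*(-8) = -120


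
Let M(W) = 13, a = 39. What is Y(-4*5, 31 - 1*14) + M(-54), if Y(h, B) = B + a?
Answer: 69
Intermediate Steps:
Y(h, B) = 39 + B (Y(h, B) = B + 39 = 39 + B)
Y(-4*5, 31 - 1*14) + M(-54) = (39 + (31 - 1*14)) + 13 = (39 + (31 - 14)) + 13 = (39 + 17) + 13 = 56 + 13 = 69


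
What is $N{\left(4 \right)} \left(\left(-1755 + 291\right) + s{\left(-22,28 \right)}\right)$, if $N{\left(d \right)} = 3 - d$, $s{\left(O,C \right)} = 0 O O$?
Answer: $1464$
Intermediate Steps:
$s{\left(O,C \right)} = 0$ ($s{\left(O,C \right)} = 0 O = 0$)
$N{\left(4 \right)} \left(\left(-1755 + 291\right) + s{\left(-22,28 \right)}\right) = \left(3 - 4\right) \left(\left(-1755 + 291\right) + 0\right) = \left(3 - 4\right) \left(-1464 + 0\right) = \left(-1\right) \left(-1464\right) = 1464$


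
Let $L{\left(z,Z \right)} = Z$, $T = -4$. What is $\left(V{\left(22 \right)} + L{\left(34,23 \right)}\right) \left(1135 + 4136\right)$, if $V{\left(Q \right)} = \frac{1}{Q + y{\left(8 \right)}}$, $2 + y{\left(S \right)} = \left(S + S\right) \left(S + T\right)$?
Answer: $\frac{485183}{4} \approx 1.213 \cdot 10^{5}$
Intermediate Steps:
$y{\left(S \right)} = -2 + 2 S \left(-4 + S\right)$ ($y{\left(S \right)} = -2 + \left(S + S\right) \left(S - 4\right) = -2 + 2 S \left(-4 + S\right)$)
$V{\left(Q \right)} = \frac{1}{62 + Q}$ ($V{\left(Q \right)} = \frac{1}{Q - \left(66 - 128\right)} = \frac{1}{Q - -62} = \frac{1}{Q + 62} = \frac{1}{62 + Q}$)
$\left(V{\left(22 \right)} + L{\left(34,23 \right)}\right) \left(1135 + 4136\right) = \left(\frac{1}{62 + 22} + 23\right) \left(1135 + 4136\right) = \left(\frac{1}{84} + 23\right) 5271 = \frac{1933}{84} \cdot 5271 = \frac{485183}{4}$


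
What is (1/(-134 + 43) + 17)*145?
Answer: 224170/91 ≈ 2463.4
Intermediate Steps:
(1/(-134 + 43) + 17)*145 = (1/(-91) + 17)*145 = (-1/91 + 17)*145 = (1546/91)*145 = 224170/91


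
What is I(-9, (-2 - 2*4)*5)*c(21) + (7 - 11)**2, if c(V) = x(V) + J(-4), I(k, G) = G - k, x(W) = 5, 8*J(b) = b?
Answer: -337/2 ≈ -168.50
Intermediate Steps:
J(b) = b/8
c(V) = 9/2 (c(V) = 5 + (1/8)*(-4) = 5 - 1/2 = 9/2)
I(-9, (-2 - 2*4)*5)*c(21) + (7 - 11)**2 = ((-2 - 2*4)*5 - 1*(-9))*(9/2) + (7 - 11)**2 = ((-2 - 8)*5 + 9)*(9/2) + (-4)**2 = (-10*5 + 9)*(9/2) + 16 = (-50 + 9)*(9/2) + 16 = -41*9/2 + 16 = -369/2 + 16 = -337/2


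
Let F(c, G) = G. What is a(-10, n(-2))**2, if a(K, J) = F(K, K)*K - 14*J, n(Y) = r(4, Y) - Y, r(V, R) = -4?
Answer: 16384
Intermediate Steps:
n(Y) = -4 - Y
a(K, J) = K**2 - 14*J (a(K, J) = K*K - 14*J = K**2 - 14*J)
a(-10, n(-2))**2 = ((-10)**2 - 14*(-4 - 1*(-2)))**2 = (100 - 14*(-4 + 2))**2 = (100 - 14*(-2))**2 = (100 + 28)**2 = 128**2 = 16384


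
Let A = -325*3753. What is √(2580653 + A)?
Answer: 4*√85058 ≈ 1166.6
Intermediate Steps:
A = -1219725
√(2580653 + A) = √(2580653 - 1219725) = √1360928 = 4*√85058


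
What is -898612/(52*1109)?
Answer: -17281/1109 ≈ -15.583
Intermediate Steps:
-898612/(52*1109) = -898612/57668 = -1*17281/1109 = -17281/1109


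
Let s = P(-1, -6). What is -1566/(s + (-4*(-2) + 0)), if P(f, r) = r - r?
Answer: -783/4 ≈ -195.75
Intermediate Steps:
P(f, r) = 0
s = 0
-1566/(s + (-4*(-2) + 0)) = -1566/(0 + (-4*(-2) + 0)) = -1566/(0 + (8 + 0)) = -1566/(0 + 8) = -1566/8 = (1/8)*(-1566) = -783/4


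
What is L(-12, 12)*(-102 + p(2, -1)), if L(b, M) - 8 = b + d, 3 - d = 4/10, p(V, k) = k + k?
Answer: 728/5 ≈ 145.60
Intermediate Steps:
p(V, k) = 2*k
d = 13/5 (d = 3 - 4/10 = 3 - 1*⅖ = 3 - ⅖ = 13/5 ≈ 2.6000)
L(b, M) = 53/5 + b (L(b, M) = 8 + (b + 13/5) = 8 + (13/5 + b) = 53/5 + b)
L(-12, 12)*(-102 + p(2, -1)) = (53/5 - 12)*(-102 + 2*(-1)) = -7*(-102 - 2)/5 = -7/5*(-104) = 728/5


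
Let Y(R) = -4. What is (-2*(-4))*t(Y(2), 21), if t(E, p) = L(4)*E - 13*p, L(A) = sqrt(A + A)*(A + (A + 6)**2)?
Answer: -2184 - 6656*sqrt(2) ≈ -11597.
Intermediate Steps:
L(A) = sqrt(2)*sqrt(A)*(A + (6 + A)**2) (L(A) = sqrt(2*A)*(A + (6 + A)**2) = (sqrt(2)*sqrt(A))*(A + (6 + A)**2) = sqrt(2)*sqrt(A)*(A + (6 + A)**2))
t(E, p) = -13*p + 208*E*sqrt(2) (t(E, p) = (sqrt(2)*sqrt(4)*(4 + (6 + 4)**2))*E - 13*p = (sqrt(2)*2*(4 + 10**2))*E - 13*p = (sqrt(2)*2*(4 + 100))*E - 13*p = (sqrt(2)*2*104)*E - 13*p = (208*sqrt(2))*E - 13*p = 208*E*sqrt(2) - 13*p = -13*p + 208*E*sqrt(2))
(-2*(-4))*t(Y(2), 21) = (-2*(-4))*(-13*21 + 208*(-4)*sqrt(2)) = 8*(-273 - 832*sqrt(2)) = -2184 - 6656*sqrt(2)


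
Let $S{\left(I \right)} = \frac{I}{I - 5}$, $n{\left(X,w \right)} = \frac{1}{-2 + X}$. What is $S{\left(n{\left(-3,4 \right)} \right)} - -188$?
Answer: $\frac{4889}{26} \approx 188.04$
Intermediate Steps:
$S{\left(I \right)} = \frac{I}{-5 + I}$
$S{\left(n{\left(-3,4 \right)} \right)} - -188 = \frac{1}{\left(-2 - 3\right) \left(-5 + \frac{1}{-2 - 3}\right)} - -188 = \frac{1}{\left(-5\right) \left(-5 + \frac{1}{-5}\right)} + 188 = - \frac{1}{5 \left(-5 - \frac{1}{5}\right)} + 188 = - \frac{1}{5 \left(- \frac{26}{5}\right)} + 188 = \left(- \frac{1}{5}\right) \left(- \frac{5}{26}\right) + 188 = \frac{1}{26} + 188 = \frac{4889}{26}$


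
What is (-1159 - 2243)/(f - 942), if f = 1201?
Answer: -486/37 ≈ -13.135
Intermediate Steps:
(-1159 - 2243)/(f - 942) = (-1159 - 2243)/(1201 - 942) = -3402/259 = -3402*1/259 = -486/37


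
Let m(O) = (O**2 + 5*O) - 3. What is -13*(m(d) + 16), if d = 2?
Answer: -351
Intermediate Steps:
m(O) = -3 + O**2 + 5*O
-13*(m(d) + 16) = -13*((-3 + 2**2 + 5*2) + 16) = -13*((-3 + 4 + 10) + 16) = -13*(11 + 16) = -13*27 = -351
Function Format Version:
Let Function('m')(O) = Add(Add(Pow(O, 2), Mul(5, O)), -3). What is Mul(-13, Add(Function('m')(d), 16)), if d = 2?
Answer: -351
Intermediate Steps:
Function('m')(O) = Add(-3, Pow(O, 2), Mul(5, O))
Mul(-13, Add(Function('m')(d), 16)) = Mul(-13, Add(Add(-3, Pow(2, 2), Mul(5, 2)), 16)) = Mul(-13, Add(Add(-3, 4, 10), 16)) = Mul(-13, Add(11, 16)) = Mul(-13, 27) = -351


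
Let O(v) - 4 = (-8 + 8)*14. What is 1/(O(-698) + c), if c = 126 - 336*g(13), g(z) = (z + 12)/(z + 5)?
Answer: -3/1010 ≈ -0.0029703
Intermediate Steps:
g(z) = (12 + z)/(5 + z)
c = -1022/3 (c = 126 - 336*(12 + 13)/(5 + 13) = 126 - 336*25/18 = 126 - 1400/3 = -1022/3 ≈ -340.67)
O(v) = 4 (O(v) = 4 + (-8 + 8)*14 = 4 + 0*14 = 4 + 0 = 4)
1/(O(-698) + c) = 1/(4 - 1022/3) = 1/(-1010/3) = -3/1010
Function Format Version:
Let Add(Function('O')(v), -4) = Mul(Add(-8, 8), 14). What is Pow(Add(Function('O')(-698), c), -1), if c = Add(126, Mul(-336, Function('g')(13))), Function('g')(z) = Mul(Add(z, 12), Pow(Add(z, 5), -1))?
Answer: Rational(-3, 1010) ≈ -0.0029703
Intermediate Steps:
Function('g')(z) = Mul(Pow(Add(5, z), -1), Add(12, z)) (Function('g')(z) = Mul(Add(12, z), Pow(Add(5, z), -1)) = Mul(Pow(Add(5, z), -1), Add(12, z)))
c = Rational(-1022, 3) (c = Add(126, Mul(-336, Mul(Pow(Add(5, 13), -1), Add(12, 13)))) = Add(126, Mul(-336, Mul(Pow(18, -1), 25))) = Add(126, Mul(-336, Mul(Rational(1, 18), 25))) = Add(126, Mul(-336, Rational(25, 18))) = Add(126, Rational(-1400, 3)) = Rational(-1022, 3) ≈ -340.67)
Function('O')(v) = 4 (Function('O')(v) = Add(4, Mul(Add(-8, 8), 14)) = Add(4, Mul(0, 14)) = Add(4, 0) = 4)
Pow(Add(Function('O')(-698), c), -1) = Pow(Add(4, Rational(-1022, 3)), -1) = Pow(Rational(-1010, 3), -1) = Rational(-3, 1010)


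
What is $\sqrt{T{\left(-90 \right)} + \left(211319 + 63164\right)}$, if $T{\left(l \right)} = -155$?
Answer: $2 \sqrt{68582} \approx 523.76$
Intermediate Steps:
$\sqrt{T{\left(-90 \right)} + \left(211319 + 63164\right)} = \sqrt{-155 + \left(211319 + 63164\right)} = \sqrt{-155 + 274483} = \sqrt{274328} = 2 \sqrt{68582}$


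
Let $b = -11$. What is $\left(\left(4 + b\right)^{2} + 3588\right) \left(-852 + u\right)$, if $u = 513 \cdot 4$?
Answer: $4364400$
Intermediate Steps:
$u = 2052$
$\left(\left(4 + b\right)^{2} + 3588\right) \left(-852 + u\right) = \left(\left(4 - 11\right)^{2} + 3588\right) \left(-852 + 2052\right) = \left(\left(-7\right)^{2} + 3588\right) 1200 = \left(49 + 3588\right) 1200 = 3637 \cdot 1200 = 4364400$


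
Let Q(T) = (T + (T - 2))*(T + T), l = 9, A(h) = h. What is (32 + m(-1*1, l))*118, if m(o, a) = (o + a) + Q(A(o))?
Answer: 5664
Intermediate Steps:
Q(T) = 2*T*(-2 + 2*T) (Q(T) = (T + (-2 + T))*(2*T) = (-2 + 2*T)*(2*T) = 2*T*(-2 + 2*T))
m(o, a) = a + o + 4*o*(-1 + o) (m(o, a) = (o + a) + 4*o*(-1 + o) = (a + o) + 4*o*(-1 + o) = a + o + 4*o*(-1 + o))
(32 + m(-1*1, l))*118 = (32 + (9 - 1*1 + 4*(-1*1)*(-1 - 1*1)))*118 = (32 + (9 - 1 + 4*(-1)*(-1 - 1)))*118 = (32 + (9 - 1 + 4*(-1)*(-2)))*118 = (32 + (9 - 1 + 8))*118 = (32 + 16)*118 = 48*118 = 5664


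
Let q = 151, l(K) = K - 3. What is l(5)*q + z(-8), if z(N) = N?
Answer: 294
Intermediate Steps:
l(K) = -3 + K
l(5)*q + z(-8) = (-3 + 5)*151 - 8 = 2*151 - 8 = 302 - 8 = 294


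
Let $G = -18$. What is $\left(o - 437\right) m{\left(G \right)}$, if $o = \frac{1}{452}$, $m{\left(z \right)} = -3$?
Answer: $\frac{592569}{452} \approx 1311.0$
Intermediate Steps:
$o = \frac{1}{452} \approx 0.0022124$
$\left(o - 437\right) m{\left(G \right)} = \left(\frac{1}{452} - 437\right) \left(-3\right) = \left(- \frac{197523}{452}\right) \left(-3\right) = \frac{592569}{452}$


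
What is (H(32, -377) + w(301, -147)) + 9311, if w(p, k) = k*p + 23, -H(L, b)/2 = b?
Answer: -34159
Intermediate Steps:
H(L, b) = -2*b
w(p, k) = 23 + k*p
(H(32, -377) + w(301, -147)) + 9311 = (-2*(-377) + (23 - 147*301)) + 9311 = (754 + (23 - 44247)) + 9311 = (754 - 44224) + 9311 = -43470 + 9311 = -34159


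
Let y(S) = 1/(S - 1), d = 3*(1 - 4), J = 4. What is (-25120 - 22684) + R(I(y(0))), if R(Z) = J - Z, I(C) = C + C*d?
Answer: -47808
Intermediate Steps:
d = -9 (d = 3*(-3) = -9)
y(S) = 1/(-1 + S)
I(C) = -8*C (I(C) = C + C*(-9) = C - 9*C = -8*C)
R(Z) = 4 - Z
(-25120 - 22684) + R(I(y(0))) = (-25120 - 22684) + (4 - (-8)/(-1 + 0)) = -47804 + (4 - (-8)/(-1)) = -47804 + (4 - (-8)*(-1)) = -47804 + (4 - 1*8) = -47804 + (4 - 8) = -47804 - 4 = -47808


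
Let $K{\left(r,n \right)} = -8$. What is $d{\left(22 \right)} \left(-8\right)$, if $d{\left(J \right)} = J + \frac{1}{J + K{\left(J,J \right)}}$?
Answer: $- \frac{1236}{7} \approx -176.57$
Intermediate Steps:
$d{\left(J \right)} = J + \frac{1}{-8 + J}$ ($d{\left(J \right)} = J + \frac{1}{J - 8} = J + \frac{1}{-8 + J}$)
$d{\left(22 \right)} \left(-8\right) = \frac{1 + 22^{2} - 176}{-8 + 22} \left(-8\right) = \frac{1 + 484 - 176}{14} \left(-8\right) = \frac{1}{14} \cdot 309 \left(-8\right) = \frac{309}{14} \left(-8\right) = - \frac{1236}{7}$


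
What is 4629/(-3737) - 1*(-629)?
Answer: 2345944/3737 ≈ 627.76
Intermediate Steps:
4629/(-3737) - 1*(-629) = 4629*(-1/3737) + 629 = -4629/3737 + 629 = 2345944/3737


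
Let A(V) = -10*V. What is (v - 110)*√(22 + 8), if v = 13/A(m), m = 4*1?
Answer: -4413*√30/40 ≈ -604.28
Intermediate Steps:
m = 4
v = -13/40 (v = 13/((-10*4)) = 13/(-40) = 13*(-1/40) = -13/40 ≈ -0.32500)
(v - 110)*√(22 + 8) = (-13/40 - 110)*√(22 + 8) = -4413*√30/40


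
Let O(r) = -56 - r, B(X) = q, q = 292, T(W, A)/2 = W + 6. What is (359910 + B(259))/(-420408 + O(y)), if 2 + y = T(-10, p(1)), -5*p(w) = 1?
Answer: -180101/210227 ≈ -0.85670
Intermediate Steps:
p(w) = -1/5 (p(w) = -1/5*1 = -1/5)
T(W, A) = 12 + 2*W (T(W, A) = 2*(W + 6) = 2*(6 + W) = 12 + 2*W)
B(X) = 292
y = -10 (y = -2 + (12 + 2*(-10)) = -2 + (12 - 20) = -2 - 8 = -10)
(359910 + B(259))/(-420408 + O(y)) = (359910 + 292)/(-420408 + (-56 - 1*(-10))) = 360202/(-420408 + (-56 + 10)) = 360202/(-420408 - 46) = 360202/(-420454) = 360202*(-1/420454) = -180101/210227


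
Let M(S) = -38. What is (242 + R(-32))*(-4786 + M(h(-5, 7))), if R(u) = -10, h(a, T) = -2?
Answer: -1119168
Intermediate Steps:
(242 + R(-32))*(-4786 + M(h(-5, 7))) = (242 - 10)*(-4786 - 38) = 232*(-4824) = -1119168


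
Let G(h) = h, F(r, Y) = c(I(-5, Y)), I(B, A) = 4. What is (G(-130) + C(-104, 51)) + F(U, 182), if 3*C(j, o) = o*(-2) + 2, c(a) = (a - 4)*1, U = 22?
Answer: -490/3 ≈ -163.33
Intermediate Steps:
c(a) = -4 + a (c(a) = (-4 + a)*1 = -4 + a)
C(j, o) = ⅔ - 2*o/3 (C(j, o) = (o*(-2) + 2)/3 = (-2*o + 2)/3 = (2 - 2*o)/3 = ⅔ - 2*o/3)
F(r, Y) = 0 (F(r, Y) = -4 + 4 = 0)
(G(-130) + C(-104, 51)) + F(U, 182) = (-130 + (⅔ - ⅔*51)) + 0 = (-130 + (⅔ - 34)) + 0 = (-130 - 100/3) + 0 = -490/3 + 0 = -490/3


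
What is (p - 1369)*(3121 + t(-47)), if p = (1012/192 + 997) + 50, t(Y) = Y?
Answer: -23367011/24 ≈ -9.7363e+5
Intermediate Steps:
p = 50509/48 (p = (1012*(1/192) + 997) + 50 = (253/48 + 997) + 50 = 48109/48 + 50 = 50509/48 ≈ 1052.3)
(p - 1369)*(3121 + t(-47)) = (50509/48 - 1369)*(3121 - 47) = -15203/48*3074 = -23367011/24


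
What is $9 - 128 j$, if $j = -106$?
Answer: $13577$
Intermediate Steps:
$9 - 128 j = 9 - -13568 = 9 + 13568 = 13577$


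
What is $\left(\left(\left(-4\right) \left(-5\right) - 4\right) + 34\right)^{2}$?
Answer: $2500$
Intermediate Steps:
$\left(\left(\left(-4\right) \left(-5\right) - 4\right) + 34\right)^{2} = \left(\left(20 - 4\right) + 34\right)^{2} = \left(16 + 34\right)^{2} = 50^{2} = 2500$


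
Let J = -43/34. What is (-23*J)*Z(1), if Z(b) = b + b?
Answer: 989/17 ≈ 58.176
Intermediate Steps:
J = -43/34 (J = -43*1/34 = -43/34 ≈ -1.2647)
Z(b) = 2*b
(-23*J)*Z(1) = (-23*(-43/34))*(2*1) = (989/34)*2 = 989/17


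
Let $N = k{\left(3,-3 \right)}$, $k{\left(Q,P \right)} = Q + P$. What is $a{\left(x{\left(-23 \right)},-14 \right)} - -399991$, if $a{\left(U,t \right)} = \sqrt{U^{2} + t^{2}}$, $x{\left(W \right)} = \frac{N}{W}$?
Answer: $400005$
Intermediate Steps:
$k{\left(Q,P \right)} = P + Q$
$N = 0$ ($N = -3 + 3 = 0$)
$x{\left(W \right)} = 0$ ($x{\left(W \right)} = \frac{0}{W} = 0$)
$a{\left(x{\left(-23 \right)},-14 \right)} - -399991 = \sqrt{0^{2} + \left(-14\right)^{2}} - -399991 = \sqrt{0 + 196} + 399991 = \sqrt{196} + 399991 = 14 + 399991 = 400005$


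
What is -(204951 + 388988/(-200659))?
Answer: -41124873721/200659 ≈ -2.0495e+5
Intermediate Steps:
-(204951 + 388988/(-200659)) = -(204951 + 388988*(-1/200659)) = -(204951 - 388988/200659) = -1*41124873721/200659 = -41124873721/200659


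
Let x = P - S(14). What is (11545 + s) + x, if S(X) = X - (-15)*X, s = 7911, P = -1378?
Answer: 17854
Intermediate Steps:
S(X) = 16*X (S(X) = X + 15*X = 16*X)
x = -1602 (x = -1378 - 16*14 = -1378 - 1*224 = -1378 - 224 = -1602)
(11545 + s) + x = (11545 + 7911) - 1602 = 19456 - 1602 = 17854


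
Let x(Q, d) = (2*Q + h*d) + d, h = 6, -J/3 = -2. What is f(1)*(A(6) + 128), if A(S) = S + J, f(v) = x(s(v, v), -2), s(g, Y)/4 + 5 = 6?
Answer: -840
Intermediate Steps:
J = 6 (J = -3*(-2) = 6)
s(g, Y) = 4 (s(g, Y) = -20 + 4*6 = -20 + 24 = 4)
x(Q, d) = 2*Q + 7*d (x(Q, d) = (2*Q + 6*d) + d = 2*Q + 7*d)
f(v) = -6 (f(v) = 2*4 + 7*(-2) = 8 - 14 = -6)
A(S) = 6 + S (A(S) = S + 6 = 6 + S)
f(1)*(A(6) + 128) = -6*((6 + 6) + 128) = -6*(12 + 128) = -6*140 = -840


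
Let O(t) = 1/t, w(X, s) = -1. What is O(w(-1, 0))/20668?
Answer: -1/20668 ≈ -4.8384e-5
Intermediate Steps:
O(w(-1, 0))/20668 = 1/(20668*(-1)) = (1/20668)*(-1) = -1/20668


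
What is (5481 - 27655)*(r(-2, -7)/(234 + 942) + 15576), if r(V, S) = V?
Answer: -101542362769/294 ≈ -3.4538e+8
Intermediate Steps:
(5481 - 27655)*(r(-2, -7)/(234 + 942) + 15576) = (5481 - 27655)*(-2/(234 + 942) + 15576) = -22174*(-2/1176 + 15576) = -22174*((1/1176)*(-2) + 15576) = -22174*(-1/588 + 15576) = -22174*9158687/588 = -101542362769/294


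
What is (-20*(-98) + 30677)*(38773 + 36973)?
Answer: 2472122202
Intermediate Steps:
(-20*(-98) + 30677)*(38773 + 36973) = (1960 + 30677)*75746 = 32637*75746 = 2472122202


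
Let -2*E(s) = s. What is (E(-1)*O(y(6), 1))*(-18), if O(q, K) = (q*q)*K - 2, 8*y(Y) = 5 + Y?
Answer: 63/64 ≈ 0.98438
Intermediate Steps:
E(s) = -s/2
y(Y) = 5/8 + Y/8 (y(Y) = (5 + Y)/8 = 5/8 + Y/8)
O(q, K) = -2 + K*q² (O(q, K) = q²*K - 2 = K*q² - 2 = -2 + K*q²)
(E(-1)*O(y(6), 1))*(-18) = ((-½*(-1))*(-2 + 1*(5/8 + (⅛)*6)²))*(-18) = ((-2 + 1*(5/8 + ¾)²)/2)*(-18) = ((-2 + 1*(11/8)²)/2)*(-18) = ((-2 + 1*(121/64))/2)*(-18) = ((-2 + 121/64)/2)*(-18) = ((½)*(-7/64))*(-18) = -7/128*(-18) = 63/64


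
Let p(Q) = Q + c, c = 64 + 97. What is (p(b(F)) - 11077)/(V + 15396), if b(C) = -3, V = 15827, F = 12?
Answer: -10919/31223 ≈ -0.34971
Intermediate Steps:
c = 161
p(Q) = 161 + Q (p(Q) = Q + 161 = 161 + Q)
(p(b(F)) - 11077)/(V + 15396) = ((161 - 3) - 11077)/(15827 + 15396) = (158 - 11077)/31223 = -10919*1/31223 = -10919/31223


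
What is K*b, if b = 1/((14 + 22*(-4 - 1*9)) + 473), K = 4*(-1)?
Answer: -4/201 ≈ -0.019901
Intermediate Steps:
K = -4
b = 1/201 (b = 1/((14 + 22*(-4 - 9)) + 473) = 1/((14 + 22*(-13)) + 473) = 1/((14 - 286) + 473) = 1/(-272 + 473) = 1/201 ≈ 0.0049751)
K*b = -4*1/201 = -4/201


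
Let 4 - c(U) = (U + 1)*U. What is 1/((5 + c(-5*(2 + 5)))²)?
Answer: 1/1394761 ≈ 7.1697e-7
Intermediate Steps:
c(U) = 4 - U*(1 + U) (c(U) = 4 - (U + 1)*U = 4 - (1 + U)*U = 4 - U*(1 + U))
1/((5 + c(-5*(2 + 5)))²) = 1/((5 + (4 - (-5)*(2 + 5) - (-5*(2 + 5))²))²) = 1/((5 + (4 - (-5)*7 - (-5*7)²))²) = 1/((5 + (4 - 1*(-35) - 1*(-35)²))²) = 1/((5 + (4 + 35 - 1*1225))²) = 1/((5 + (4 + 35 - 1225))²) = 1/((5 - 1186)²) = 1/((-1181)²) = 1/1394761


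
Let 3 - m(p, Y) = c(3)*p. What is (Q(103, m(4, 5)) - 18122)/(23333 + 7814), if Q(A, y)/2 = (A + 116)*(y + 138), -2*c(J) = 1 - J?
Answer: 41884/31147 ≈ 1.3447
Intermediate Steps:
c(J) = -1/2 + J/2 (c(J) = -(1 - J)/2 = -1/2 + J/2)
m(p, Y) = 3 - p (m(p, Y) = 3 - (-1/2 + (1/2)*3)*p = 3 - (-1/2 + 3/2)*p = 3 - p)
Q(A, y) = 2*(116 + A)*(138 + y) (Q(A, y) = 2*((A + 116)*(y + 138)) = 2*((116 + A)*(138 + y)) = 2*(116 + A)*(138 + y))
(Q(103, m(4, 5)) - 18122)/(23333 + 7814) = ((32016 + 232*(3 - 1*4) + 276*103 + 2*103*(3 - 1*4)) - 18122)/(23333 + 7814) = ((32016 + 232*(3 - 4) + 28428 + 2*103*(3 - 4)) - 18122)/31147 = ((32016 + 232*(-1) + 28428 + 2*103*(-1)) - 18122)*(1/31147) = ((32016 - 232 + 28428 - 206) - 18122)*(1/31147) = (60006 - 18122)*(1/31147) = 41884*(1/31147) = 41884/31147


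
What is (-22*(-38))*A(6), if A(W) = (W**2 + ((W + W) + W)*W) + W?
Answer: 125400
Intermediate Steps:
A(W) = W + 4*W**2 (A(W) = (W**2 + (2*W + W)*W) + W = (W**2 + (3*W)*W) + W = (W**2 + 3*W**2) + W = 4*W**2 + W = W + 4*W**2)
(-22*(-38))*A(6) = (-22*(-38))*(6*(1 + 4*6)) = 836*(6*(1 + 24)) = 836*(6*25) = 836*150 = 125400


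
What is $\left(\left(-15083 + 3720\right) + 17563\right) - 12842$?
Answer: $-6642$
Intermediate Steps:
$\left(\left(-15083 + 3720\right) + 17563\right) - 12842 = \left(-11363 + 17563\right) - 12842 = 6200 - 12842 = -6642$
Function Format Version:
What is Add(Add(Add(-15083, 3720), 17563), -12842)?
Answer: -6642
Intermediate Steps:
Add(Add(Add(-15083, 3720), 17563), -12842) = Add(Add(-11363, 17563), -12842) = Add(6200, -12842) = -6642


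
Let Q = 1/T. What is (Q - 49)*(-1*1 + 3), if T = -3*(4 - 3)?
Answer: -296/3 ≈ -98.667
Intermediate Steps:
T = -3 (T = -3*1 = -3)
Q = -⅓ (Q = 1/(-3) = -⅓ ≈ -0.33333)
(Q - 49)*(-1*1 + 3) = (-⅓ - 49)*(-1*1 + 3) = -148*(-1 + 3)/3 = -148/3*2 = -296/3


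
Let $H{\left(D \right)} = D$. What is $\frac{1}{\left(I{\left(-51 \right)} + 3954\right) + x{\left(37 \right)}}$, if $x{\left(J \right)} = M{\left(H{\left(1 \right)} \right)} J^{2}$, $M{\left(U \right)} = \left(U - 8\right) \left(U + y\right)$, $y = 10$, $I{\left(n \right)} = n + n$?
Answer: $- \frac{1}{101561} \approx -9.8463 \cdot 10^{-6}$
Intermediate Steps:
$I{\left(n \right)} = 2 n$
$M{\left(U \right)} = \left(-8 + U\right) \left(10 + U\right)$ ($M{\left(U \right)} = \left(U - 8\right) \left(U + 10\right) = \left(-8 + U\right) \left(10 + U\right)$)
$x{\left(J \right)} = - 77 J^{2}$ ($x{\left(J \right)} = \left(-80 + 1^{2} + 2 \cdot 1\right) J^{2} = \left(-80 + 1 + 2\right) J^{2} = - 77 J^{2}$)
$\frac{1}{\left(I{\left(-51 \right)} + 3954\right) + x{\left(37 \right)}} = \frac{1}{\left(2 \left(-51\right) + 3954\right) - 77 \cdot 37^{2}} = \frac{1}{\left(-102 + 3954\right) - 105413} = \frac{1}{3852 - 105413} = \frac{1}{-101561} = - \frac{1}{101561}$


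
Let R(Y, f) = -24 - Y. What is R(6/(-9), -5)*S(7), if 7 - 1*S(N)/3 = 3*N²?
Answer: 9800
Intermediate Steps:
S(N) = 21 - 9*N²
R(6/(-9), -5)*S(7) = (-24 - 6/(-9))*(21 - 9*7²) = (-24 - 6*(-1)/9)*(21 - 9*49) = (-24 - 1*(-⅔))*(21 - 441) = (-24 + ⅔)*(-420) = -70/3*(-420) = 9800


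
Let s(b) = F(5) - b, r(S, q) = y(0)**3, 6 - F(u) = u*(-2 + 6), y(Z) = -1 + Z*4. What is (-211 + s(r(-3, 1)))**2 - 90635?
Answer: -40459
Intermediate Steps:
y(Z) = -1 + 4*Z
F(u) = 6 - 4*u (F(u) = 6 - u*(-2 + 6) = 6 - u*4 = 6 - 4*u)
r(S, q) = -1 (r(S, q) = (-1 + 4*0)**3 = (-1 + 0)**3 = (-1)**3 = -1)
s(b) = -14 - b (s(b) = (6 - 4*5) - b = (6 - 20) - b = -14 - b)
(-211 + s(r(-3, 1)))**2 - 90635 = (-211 + (-14 - 1*(-1)))**2 - 90635 = (-211 + (-14 + 1))**2 - 90635 = (-211 - 13)**2 - 90635 = (-224)**2 - 90635 = 50176 - 90635 = -40459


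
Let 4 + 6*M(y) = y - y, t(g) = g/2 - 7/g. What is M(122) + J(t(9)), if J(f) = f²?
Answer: 4273/324 ≈ 13.188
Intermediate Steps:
t(g) = g/2 - 7/g (t(g) = g*(½) - 7/g = g/2 - 7/g)
M(y) = -⅔ (M(y) = -⅔ + (y - y)/6 = -⅔ + (⅙)*0 = -⅔ + 0 = -⅔)
M(122) + J(t(9)) = -⅔ + ((½)*9 - 7/9)² = -⅔ + (9/2 - 7*⅑)² = -⅔ + (9/2 - 7/9)² = -⅔ + (67/18)² = -⅔ + 4489/324 = 4273/324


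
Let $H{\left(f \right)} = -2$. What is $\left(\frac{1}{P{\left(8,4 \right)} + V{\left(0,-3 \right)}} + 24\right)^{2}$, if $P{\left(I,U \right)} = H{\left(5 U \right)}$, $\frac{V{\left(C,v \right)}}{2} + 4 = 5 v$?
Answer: $\frac{919681}{1600} \approx 574.8$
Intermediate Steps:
$V{\left(C,v \right)} = -8 + 10 v$ ($V{\left(C,v \right)} = -8 + 2 \cdot 5 v = -8 + 10 v$)
$P{\left(I,U \right)} = -2$
$\left(\frac{1}{P{\left(8,4 \right)} + V{\left(0,-3 \right)}} + 24\right)^{2} = \left(\frac{1}{-2 + \left(-8 + 10 \left(-3\right)\right)} + 24\right)^{2} = \left(\frac{1}{-2 - 38} + 24\right)^{2} = \left(\frac{1}{-40} + 24\right)^{2} = \left(- \frac{1}{40} + 24\right)^{2} = \left(\frac{959}{40}\right)^{2} = \frac{919681}{1600}$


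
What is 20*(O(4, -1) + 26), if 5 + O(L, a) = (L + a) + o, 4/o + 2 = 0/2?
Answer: 440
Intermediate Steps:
o = -2 (o = 4/(-2 + 0/2) = 4/(-2 + 0*(½)) = 4/(-2 + 0) = 4/(-2) = 4*(-½) = -2)
O(L, a) = -7 + L + a (O(L, a) = -5 + ((L + a) - 2) = -5 + (-2 + L + a) = -7 + L + a)
20*(O(4, -1) + 26) = 20*((-7 + 4 - 1) + 26) = 20*(-4 + 26) = 20*22 = 440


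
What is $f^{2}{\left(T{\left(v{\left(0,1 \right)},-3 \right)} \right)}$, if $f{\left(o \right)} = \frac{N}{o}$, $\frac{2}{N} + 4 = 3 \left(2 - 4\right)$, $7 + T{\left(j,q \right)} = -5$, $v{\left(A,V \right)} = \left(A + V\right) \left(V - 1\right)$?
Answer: $\frac{1}{3600} \approx 0.00027778$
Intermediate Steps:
$v{\left(A,V \right)} = \left(-1 + V\right) \left(A + V\right)$ ($v{\left(A,V \right)} = \left(A + V\right) \left(-1 + V\right) = \left(-1 + V\right) \left(A + V\right)$)
$T{\left(j,q \right)} = -12$ ($T{\left(j,q \right)} = -7 - 5 = -12$)
$N = - \frac{1}{5}$ ($N = \frac{2}{-4 + 3 \left(2 - 4\right)} = \frac{2}{-4 + 3 \left(-2\right)} = \frac{2}{-4 - 6} = \frac{2}{-10} = 2 \left(- \frac{1}{10}\right) = - \frac{1}{5} \approx -0.2$)
$f{\left(o \right)} = - \frac{1}{5 o}$
$f^{2}{\left(T{\left(v{\left(0,1 \right)},-3 \right)} \right)} = \left(- \frac{1}{5 \left(-12\right)}\right)^{2} = \left(\left(- \frac{1}{5}\right) \left(- \frac{1}{12}\right)\right)^{2} = \left(\frac{1}{60}\right)^{2} = \frac{1}{3600}$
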